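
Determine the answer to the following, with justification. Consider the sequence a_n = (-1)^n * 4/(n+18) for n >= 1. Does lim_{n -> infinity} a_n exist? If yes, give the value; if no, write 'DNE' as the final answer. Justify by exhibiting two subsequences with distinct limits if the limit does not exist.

Examine the behaviour of a_n along subsequences.
Even-n subsequence a_{2k} = 4/(2k+18) -> 0. Odd-n subsequence a_{2k+1} = -4/(2k+19) -> 0. Both tend to 0, which suggests the limit is 0; verify directly.
|a_n - 0| = 4/(n+18) < 4/n for every n >= 1.
Given epsilon > 0, choose a positive integer N > 4/epsilon. Then for all n >= N, |a_n| < 4/n <= 4/N < epsilon.
So by the definition of the limit, lim a_n exists and equals 0.

0


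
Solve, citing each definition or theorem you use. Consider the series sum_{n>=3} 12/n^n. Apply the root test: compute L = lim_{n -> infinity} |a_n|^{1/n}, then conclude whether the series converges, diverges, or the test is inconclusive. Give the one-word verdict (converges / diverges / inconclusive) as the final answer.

Let a_n denote the general term. Form |a_n|^(1/n) and simplify:
|a_n|^(1/n) = 12^(1/n)/n
Take the limit as n -> infinity: L = 0.
Since L = 0 < 1, the root test implies convergence.

converges


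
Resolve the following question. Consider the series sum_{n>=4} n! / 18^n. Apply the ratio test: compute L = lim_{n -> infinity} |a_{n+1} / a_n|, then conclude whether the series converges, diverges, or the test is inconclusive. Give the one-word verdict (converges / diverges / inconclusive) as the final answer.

Let a_n denote the general term. Form the ratio a_{n+1}/a_n and simplify:
a_{n+1}/a_n = n/18 + 1/18
Take the limit as n -> infinity: L = infinity.
Since L = infinity > 1 (or L = infinity), the ratio test implies the series diverges.

diverges


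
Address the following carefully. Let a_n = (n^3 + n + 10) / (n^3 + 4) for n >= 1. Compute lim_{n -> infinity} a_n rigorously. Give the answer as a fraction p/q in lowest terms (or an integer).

Divide numerator and denominator by n^3, the highest power:
numerator / n^3 = 1 + n^(-2) + 10/n^3
denominator / n^3 = 1 + 4/n^3
As n -> infinity, all terms of the form c/n^k (k >= 1) tend to 0.
So numerator / n^3 -> 1 and denominator / n^3 -> 1.
Therefore lim a_n = 1.

1


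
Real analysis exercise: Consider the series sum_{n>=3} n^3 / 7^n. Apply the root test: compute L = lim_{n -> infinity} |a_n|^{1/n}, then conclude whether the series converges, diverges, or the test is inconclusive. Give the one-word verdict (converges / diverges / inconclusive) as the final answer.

Let a_n denote the general term. Form |a_n|^(1/n) and simplify:
|a_n|^(1/n) = n^(3/n)/7
Take the limit as n -> infinity: L = 1/7.
Since L = 1/7 < 1, the root test implies convergence.

converges


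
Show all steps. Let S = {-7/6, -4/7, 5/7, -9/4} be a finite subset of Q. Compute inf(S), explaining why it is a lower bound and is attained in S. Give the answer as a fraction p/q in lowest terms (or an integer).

S is finite, so inf(S) = min(S).
Sorted increasing:
-9/4, -7/6, -4/7, 5/7
The extremum is -9/4.
For every x in S, x >= -9/4. And -9/4 is in S, so it is attained.
Therefore inf(S) = -9/4.

-9/4


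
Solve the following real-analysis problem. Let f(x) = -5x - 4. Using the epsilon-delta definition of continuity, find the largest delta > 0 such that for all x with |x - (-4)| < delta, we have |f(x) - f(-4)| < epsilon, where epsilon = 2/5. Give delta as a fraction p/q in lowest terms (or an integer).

We compute f(-4) = -5*(-4) - 4 = 16.
|f(x) - f(-4)| = |-5x - 4 - (16)| = |-5(x - (-4))| = 5|x - (-4)|.
We need 5|x - (-4)| < 2/5, i.e. |x - (-4)| < 2/5 / 5 = 2/25.
So any delta <= 2/25 works. Conversely, if delta > 2/25, then x = -4 + 2/25 satisfies |x - (-4)| = 2/25 < delta but |f(x) - f(-4)| = 5 * 2/25 = 2/5, which is not < 2/5; so no larger delta works.
Hence the largest such delta is 2/25.

2/25


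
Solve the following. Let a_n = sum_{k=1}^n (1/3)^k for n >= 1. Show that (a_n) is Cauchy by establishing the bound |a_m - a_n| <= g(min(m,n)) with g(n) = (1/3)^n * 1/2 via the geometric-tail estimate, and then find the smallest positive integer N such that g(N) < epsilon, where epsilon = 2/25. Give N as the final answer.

For m > n >= 1: |a_m - a_n| = sum_{k=n+1}^m (1/3)^k < sum_{k=n+1}^infinity (1/3)^k = (1/3)^(n+1) / (1 - 1/3) = (1/3)^n * (1/3) * (3/2) = (1/3)^n * 1/2.
So g(n) = (1/3)^n / 2. Since g(n) -> 0, (a_n) is Cauchy.
Now solve g(N) < 2/25: (1/3)^N / 2 < 2/25 <=> 3^N > 1 / (2 * 2/25) = 25/4.
Check powers of 3: 3^1 = 3 <= 25/4, 3^2 = 9 > 25/4.
So the smallest such N is 2. Check: g(2) = 1/(2 * 9) = 1/18 < 2/25.

2


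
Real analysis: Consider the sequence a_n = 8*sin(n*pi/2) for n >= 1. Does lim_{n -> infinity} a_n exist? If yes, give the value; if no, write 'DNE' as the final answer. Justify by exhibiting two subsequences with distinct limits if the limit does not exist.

Examine the behaviour of a_n along subsequences.
a_{4k+1} = 8*sin(pi/2 + 2k*pi) = 8 -> 8. a_{4k+3} = 8*sin(3pi/2 + 2k*pi) = -8 -> -8.
Since these two subsequential limits are 8 and -8, distinct, the full sequence cannot converge (a convergent sequence has all subsequences tending to the same limit). So lim a_n does not exist.

DNE


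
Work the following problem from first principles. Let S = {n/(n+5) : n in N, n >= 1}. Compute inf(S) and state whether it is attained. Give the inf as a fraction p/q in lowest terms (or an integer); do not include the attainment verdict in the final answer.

Analysis:
- Values: 1/6, 2/7, 3/8, 4/9, ... strictly increasing.
- Minimum is 1/6 (n=1); inf = 1/6 (attained).
- n/(n+5) = 1 - 5/(n+5) -> 1 from below as n -> infinity, and never equals 1.
- So sup = 1 (not attained).
Conclusion: inf(S) = 1/6, attained in S.

1/6


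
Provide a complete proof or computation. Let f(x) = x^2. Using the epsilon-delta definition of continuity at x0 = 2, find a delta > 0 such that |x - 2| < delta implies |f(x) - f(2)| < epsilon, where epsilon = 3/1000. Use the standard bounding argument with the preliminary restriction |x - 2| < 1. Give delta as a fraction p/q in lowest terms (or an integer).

Factor: |x^2 - (2)^2| = |x - 2| * |x + 2|.
Impose |x - 2| < 1 first. Then |x + 2| = |(x - 2) + 2*(2)| <= |x - 2| + 2*|2| < 1 + 4 = 5.
So |x^2 - (2)^2| < delta * 5.
We need delta * 5 <= 3/1000, i.e. delta <= 3/1000/5 = 3/5000.
Since 3/5000 < 1, this is tighter than 1; take delta = 3/5000.
So delta = 3/5000 works.

3/5000


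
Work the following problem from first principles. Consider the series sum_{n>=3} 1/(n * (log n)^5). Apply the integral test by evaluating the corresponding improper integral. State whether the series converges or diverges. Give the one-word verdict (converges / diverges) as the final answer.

Let f(x) = 1/(x*log(x)^5). Then f is positive, continuous, and decreasing on [3, infinity), so the integral test applies.
Compute the improper integral int_{3}^infinity f(x) dx:
  antiderivative F(x) = -1/(4*log(x)^4).
  F(x) -> 0 as x -> infinity.  int = 0 - F(3) = 1/(4*log(3)^4) < infinity. By the integral test, the series converges.

converges


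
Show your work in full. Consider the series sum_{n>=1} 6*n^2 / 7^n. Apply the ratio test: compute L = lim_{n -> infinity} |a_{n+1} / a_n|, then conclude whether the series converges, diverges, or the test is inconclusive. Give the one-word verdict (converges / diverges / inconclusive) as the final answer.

Let a_n denote the general term. Form the ratio a_{n+1}/a_n and simplify:
a_{n+1}/a_n = (n + 1)^2/(7*n^2)
Take the limit as n -> infinity: L = 1/7.
Since L = 1/7 < 1, the ratio test implies the series converges.

converges


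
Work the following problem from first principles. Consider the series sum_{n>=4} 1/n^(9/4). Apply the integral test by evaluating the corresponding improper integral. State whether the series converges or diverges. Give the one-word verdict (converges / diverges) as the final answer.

Let f(x) = x^(-9/4). Then f is positive, continuous, and decreasing on [4, infinity), so the integral test applies.
Compute the improper integral int_{4}^infinity f(x) dx:
  antiderivative F(x) = -4/(5*x^(5/4)).
  As x -> infinity, F(x) -> 0 (since p = 9/4 > 1).
  So int = F(infinity) - F(4) = 0 - (-sqrt(2)/10) = sqrt(2)/10.
  Finite, so by the integral test, the series converges.

converges


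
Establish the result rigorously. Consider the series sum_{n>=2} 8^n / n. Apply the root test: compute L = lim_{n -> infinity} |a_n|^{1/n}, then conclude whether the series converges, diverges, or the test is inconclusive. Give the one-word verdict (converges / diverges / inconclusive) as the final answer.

Let a_n denote the general term. Form |a_n|^(1/n) and simplify:
|a_n|^(1/n) = 8/n^(1/n)
Take the limit as n -> infinity: L = 8.
Since L = 8 > 1, the root test implies divergence.

diverges


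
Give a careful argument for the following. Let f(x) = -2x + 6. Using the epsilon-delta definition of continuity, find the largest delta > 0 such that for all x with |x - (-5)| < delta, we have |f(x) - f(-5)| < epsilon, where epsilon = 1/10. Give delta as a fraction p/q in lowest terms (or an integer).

We compute f(-5) = -2*(-5) + 6 = 16.
|f(x) - f(-5)| = |-2x + 6 - (16)| = |-2(x - (-5))| = 2|x - (-5)|.
We need 2|x - (-5)| < 1/10, i.e. |x - (-5)| < 1/10 / 2 = 1/20.
So any delta <= 1/20 works. Conversely, if delta > 1/20, then x = -5 + 1/20 satisfies |x - (-5)| = 1/20 < delta but |f(x) - f(-5)| = 2 * 1/20 = 1/10, which is not < 1/10; so no larger delta works.
Hence the largest such delta is 1/20.

1/20


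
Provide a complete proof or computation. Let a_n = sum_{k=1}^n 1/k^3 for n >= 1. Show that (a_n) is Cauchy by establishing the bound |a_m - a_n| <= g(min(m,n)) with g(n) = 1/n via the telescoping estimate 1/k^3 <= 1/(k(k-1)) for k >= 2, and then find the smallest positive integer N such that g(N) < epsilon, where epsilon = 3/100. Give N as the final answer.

For m > n >= 1: |a_m - a_n| = sum_{k=n+1}^m 1/k^3.
Use 1/k^3 <= 1/(k(k-1)) = 1/(k-1) - 1/k for k >= 2 (which holds since k^3 >= k^2 >= k(k-1) for k >= 2):
sum_{k=n+1}^m 1/k^3 <= sum_{k=n+1}^m (1/(k-1) - 1/k) = 1/n - 1/m <= 1/n.
By symmetry the same bound holds with n,m swapped, so |a_m - a_n| <= 1/min(m,n) = g(min(m,n)). Since g(n) -> 0, (a_n) is Cauchy.
Now solve g(N) < 3/100: 1/N < 3/100 <=> N > 1/(3/100) = 100/3.
The smallest integer strictly greater than 100/3 is N = 34.
Check: g(34) = 1/34 < 3/100; g(33) = 1/33 >= 3/100. So N = 34.

34


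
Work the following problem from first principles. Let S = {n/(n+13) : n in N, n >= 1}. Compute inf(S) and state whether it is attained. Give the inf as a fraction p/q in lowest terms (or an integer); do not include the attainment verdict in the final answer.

Analysis:
- Values: 1/14, 2/15, 3/16, 4/17, ... strictly increasing.
- Minimum is 1/14 (n=1); inf = 1/14 (attained).
- n/(n+13) = 1 - 13/(n+13) -> 1 from below as n -> infinity, and never equals 1.
- So sup = 1 (not attained).
Conclusion: inf(S) = 1/14, attained in S.

1/14


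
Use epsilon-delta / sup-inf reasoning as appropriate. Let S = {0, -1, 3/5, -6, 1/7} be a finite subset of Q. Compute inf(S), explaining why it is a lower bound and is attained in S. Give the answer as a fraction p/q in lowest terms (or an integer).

S is finite, so inf(S) = min(S).
Sorted increasing:
-6, -1, 0, 1/7, 3/5
The extremum is -6.
For every x in S, x >= -6. And -6 is in S, so it is attained.
Therefore inf(S) = -6.

-6


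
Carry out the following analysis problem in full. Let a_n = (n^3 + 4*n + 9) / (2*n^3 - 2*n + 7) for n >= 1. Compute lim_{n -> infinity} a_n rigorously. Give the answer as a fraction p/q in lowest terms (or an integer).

Divide numerator and denominator by n^3, the highest power:
numerator / n^3 = 1 + 4/n^2 + 9/n^3
denominator / n^3 = 2 - 2/n^2 + 7/n^3
As n -> infinity, all terms of the form c/n^k (k >= 1) tend to 0.
So numerator / n^3 -> 1 and denominator / n^3 -> 2.
Therefore lim a_n = 1/2.

1/2


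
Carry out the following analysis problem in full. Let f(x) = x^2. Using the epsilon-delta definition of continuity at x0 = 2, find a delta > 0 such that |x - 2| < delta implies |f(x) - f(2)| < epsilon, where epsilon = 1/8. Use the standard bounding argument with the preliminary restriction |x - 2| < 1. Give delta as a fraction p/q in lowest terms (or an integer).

Factor: |x^2 - (2)^2| = |x - 2| * |x + 2|.
Impose |x - 2| < 1 first. Then |x + 2| = |(x - 2) + 2*(2)| <= |x - 2| + 2*|2| < 1 + 4 = 5.
So |x^2 - (2)^2| < delta * 5.
We need delta * 5 <= 1/8, i.e. delta <= 1/8/5 = 1/40.
Since 1/40 < 1, this is tighter than 1; take delta = 1/40.
So delta = 1/40 works.

1/40


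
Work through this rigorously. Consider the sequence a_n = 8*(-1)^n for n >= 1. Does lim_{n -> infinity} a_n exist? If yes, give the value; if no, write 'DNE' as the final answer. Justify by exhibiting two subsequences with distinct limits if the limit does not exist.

Examine the behaviour of a_n along subsequences.
Even-n subsequence a_{2k} = 8 -> 8. Odd-n subsequence a_{2k+1} = -8 -> -8.
Since these two subsequential limits are 8 and -8, distinct, the full sequence cannot converge (a convergent sequence has all subsequences tending to the same limit). So lim a_n does not exist.

DNE


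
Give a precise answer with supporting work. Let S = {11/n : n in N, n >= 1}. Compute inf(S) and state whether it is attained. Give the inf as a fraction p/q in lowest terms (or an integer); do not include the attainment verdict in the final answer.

Analysis:
- Values: 11, 11/2, 11/3, 11/4, ... strictly decreasing.
- The maximum is 11 (n=1); sup = 11 (attained).
- The set is bounded below by 0; 11/n -> 0 so 0 is the greatest lower bound.
- 0 is not in the set, so inf = 0 is not attained.
Conclusion: inf(S) = 0, not attained in S.

0


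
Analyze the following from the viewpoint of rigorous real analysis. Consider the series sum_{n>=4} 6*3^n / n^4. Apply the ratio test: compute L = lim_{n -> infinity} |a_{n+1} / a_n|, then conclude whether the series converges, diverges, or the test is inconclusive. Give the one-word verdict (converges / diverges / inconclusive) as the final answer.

Let a_n denote the general term. Form the ratio a_{n+1}/a_n and simplify:
a_{n+1}/a_n = 3*n^4/(n + 1)^4
Take the limit as n -> infinity: L = 3.
Since L = 3 > 1 (or L = infinity), the ratio test implies the series diverges.

diverges


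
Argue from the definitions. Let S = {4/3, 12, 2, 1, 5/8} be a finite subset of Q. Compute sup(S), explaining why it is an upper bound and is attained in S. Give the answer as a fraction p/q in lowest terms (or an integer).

S is finite, so sup(S) = max(S).
Sorted decreasing:
12, 2, 4/3, 1, 5/8
The extremum is 12.
For every x in S, x <= 12. And 12 is in S, so it is attained.
Therefore sup(S) = 12.

12


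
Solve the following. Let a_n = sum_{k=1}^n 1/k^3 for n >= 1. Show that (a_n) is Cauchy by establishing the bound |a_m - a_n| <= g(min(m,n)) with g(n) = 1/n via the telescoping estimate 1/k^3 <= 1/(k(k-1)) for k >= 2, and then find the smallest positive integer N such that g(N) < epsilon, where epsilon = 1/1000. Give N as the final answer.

For m > n >= 1: |a_m - a_n| = sum_{k=n+1}^m 1/k^3.
Use 1/k^3 <= 1/(k(k-1)) = 1/(k-1) - 1/k for k >= 2 (which holds since k^3 >= k^2 >= k(k-1) for k >= 2):
sum_{k=n+1}^m 1/k^3 <= sum_{k=n+1}^m (1/(k-1) - 1/k) = 1/n - 1/m <= 1/n.
By symmetry the same bound holds with n,m swapped, so |a_m - a_n| <= 1/min(m,n) = g(min(m,n)). Since g(n) -> 0, (a_n) is Cauchy.
Now solve g(N) < 1/1000: 1/N < 1/1000 <=> N > 1/(1/1000) = 1000.
The smallest integer strictly greater than 1000 is N = 1001.
Check: g(1001) = 1/1001 < 1/1000; g(1000) = 1/1000 >= 1/1000. So N = 1001.

1001


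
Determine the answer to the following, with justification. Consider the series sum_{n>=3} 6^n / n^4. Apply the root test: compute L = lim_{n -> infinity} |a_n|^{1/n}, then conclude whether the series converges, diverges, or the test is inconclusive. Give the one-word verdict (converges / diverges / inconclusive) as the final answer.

Let a_n denote the general term. Form |a_n|^(1/n) and simplify:
|a_n|^(1/n) = 6/n^(4/n)
Take the limit as n -> infinity: L = 6.
Since L = 6 > 1, the root test implies divergence.

diverges


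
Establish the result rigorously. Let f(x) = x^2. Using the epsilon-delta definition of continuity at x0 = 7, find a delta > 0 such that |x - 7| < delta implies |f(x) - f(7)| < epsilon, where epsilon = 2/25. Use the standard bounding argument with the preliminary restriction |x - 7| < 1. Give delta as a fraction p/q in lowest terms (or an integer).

Factor: |x^2 - (7)^2| = |x - 7| * |x + 7|.
Impose |x - 7| < 1 first. Then |x + 7| = |(x - 7) + 2*(7)| <= |x - 7| + 2*|7| < 1 + 14 = 15.
So |x^2 - (7)^2| < delta * 15.
We need delta * 15 <= 2/25, i.e. delta <= 2/25/15 = 2/375.
Since 2/375 < 1, this is tighter than 1; take delta = 2/375.
So delta = 2/375 works.

2/375


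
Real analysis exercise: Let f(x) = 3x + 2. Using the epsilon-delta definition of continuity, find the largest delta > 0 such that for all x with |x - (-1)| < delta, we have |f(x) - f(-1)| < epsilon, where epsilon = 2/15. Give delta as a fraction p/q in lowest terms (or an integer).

We compute f(-1) = 3*(-1) + 2 = -1.
|f(x) - f(-1)| = |3x + 2 - (-1)| = |3(x - (-1))| = 3|x - (-1)|.
We need 3|x - (-1)| < 2/15, i.e. |x - (-1)| < 2/15 / 3 = 2/45.
So any delta <= 2/45 works. Conversely, if delta > 2/45, then x = -1 + 2/45 satisfies |x - (-1)| = 2/45 < delta but |f(x) - f(-1)| = 3 * 2/45 = 2/15, which is not < 2/15; so no larger delta works.
Hence the largest such delta is 2/45.

2/45


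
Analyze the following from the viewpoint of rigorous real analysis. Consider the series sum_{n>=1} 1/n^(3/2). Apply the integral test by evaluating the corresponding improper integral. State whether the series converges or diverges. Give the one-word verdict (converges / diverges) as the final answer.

Let f(x) = x^(-3/2). Then f is positive, continuous, and decreasing on [1, infinity), so the integral test applies.
Compute the improper integral int_{1}^infinity f(x) dx:
  antiderivative F(x) = -2/sqrt(x).
  As x -> infinity, F(x) -> 0 (since p = 3/2 > 1).
  So int = F(infinity) - F(1) = 0 - (-2) = 2.
  Finite, so by the integral test, the series converges.

converges


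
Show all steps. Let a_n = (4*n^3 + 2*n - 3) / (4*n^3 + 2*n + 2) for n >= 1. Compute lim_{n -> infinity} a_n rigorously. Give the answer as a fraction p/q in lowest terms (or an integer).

Divide numerator and denominator by n^3, the highest power:
numerator / n^3 = 4 + 2/n^2 - 3/n^3
denominator / n^3 = 4 + 2/n^2 + 2/n^3
As n -> infinity, all terms of the form c/n^k (k >= 1) tend to 0.
So numerator / n^3 -> 4 and denominator / n^3 -> 4.
Therefore lim a_n = 1.

1


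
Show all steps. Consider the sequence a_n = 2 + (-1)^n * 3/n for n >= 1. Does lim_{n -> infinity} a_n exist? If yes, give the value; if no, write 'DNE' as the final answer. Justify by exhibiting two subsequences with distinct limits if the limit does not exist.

Examine the behaviour of a_n along subsequences.
Even-n subsequence a_{2k} = 2 + 3/(2k) -> 2. Odd-n subsequence a_{2k+1} = 2 - 3/(2k+1) -> 2. Both tend to 2, which suggests the limit is 2; verify directly.
|a_n - 2| = |(-1)^n * 3/n| = 3/n for every n >= 1.
Given epsilon > 0, choose a positive integer N > 3/epsilon. Then for all n >= N, |a_n - 2| = 3/n <= 3/N < epsilon.
So by the definition of the limit, lim a_n exists and equals 2.

2


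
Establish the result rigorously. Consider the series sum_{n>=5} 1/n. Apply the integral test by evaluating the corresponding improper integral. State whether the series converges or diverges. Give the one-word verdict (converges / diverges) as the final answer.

Let f(x) = 1/x. Then f is positive, continuous, and decreasing on [5, infinity), so the integral test applies.
Compute the improper integral int_{5}^infinity f(x) dx:
  antiderivative F(x) = log(x).
  As x -> infinity, log(x) -> infinity.
  So int = infinity - log(5) = infinity. By the integral test, the series diverges.

diverges


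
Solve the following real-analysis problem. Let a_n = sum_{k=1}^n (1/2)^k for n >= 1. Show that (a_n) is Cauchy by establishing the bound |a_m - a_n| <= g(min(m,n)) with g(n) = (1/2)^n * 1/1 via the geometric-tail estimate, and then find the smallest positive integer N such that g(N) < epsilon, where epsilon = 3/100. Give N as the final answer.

For m > n >= 1: |a_m - a_n| = sum_{k=n+1}^m (1/2)^k < sum_{k=n+1}^infinity (1/2)^k = (1/2)^(n+1) / (1 - 1/2) = (1/2)^n * (1/2) * (2/1) = (1/2)^n * 1/1.
So g(n) = (1/2)^n / 1. Since g(n) -> 0, (a_n) is Cauchy.
Now solve g(N) < 3/100: (1/2)^N / 1 < 3/100 <=> 2^N > 1 / (1 * 3/100) = 100/3.
Check powers of 2: 2^5 = 32 <= 100/3, 2^6 = 64 > 100/3.
So the smallest such N is 6. Check: g(6) = 1/(1 * 64) = 1/64 < 3/100.

6


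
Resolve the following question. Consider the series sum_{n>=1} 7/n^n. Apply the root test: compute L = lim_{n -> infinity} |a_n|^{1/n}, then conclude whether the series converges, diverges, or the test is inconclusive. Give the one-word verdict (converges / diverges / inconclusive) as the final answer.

Let a_n denote the general term. Form |a_n|^(1/n) and simplify:
|a_n|^(1/n) = 7^(1/n)/n
Take the limit as n -> infinity: L = 0.
Since L = 0 < 1, the root test implies convergence.

converges


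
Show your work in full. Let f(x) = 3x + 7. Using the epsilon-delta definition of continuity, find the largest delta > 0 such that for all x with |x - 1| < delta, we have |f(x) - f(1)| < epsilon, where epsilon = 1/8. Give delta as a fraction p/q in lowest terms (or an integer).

We compute f(1) = 3*(1) + 7 = 10.
|f(x) - f(1)| = |3x + 7 - (10)| = |3(x - 1)| = 3|x - 1|.
We need 3|x - 1| < 1/8, i.e. |x - 1| < 1/8 / 3 = 1/24.
So any delta <= 1/24 works. Conversely, if delta > 1/24, then x = 1 + 1/24 satisfies |x - 1| = 1/24 < delta but |f(x) - f(1)| = 3 * 1/24 = 1/8, which is not < 1/8; so no larger delta works.
Hence the largest such delta is 1/24.

1/24


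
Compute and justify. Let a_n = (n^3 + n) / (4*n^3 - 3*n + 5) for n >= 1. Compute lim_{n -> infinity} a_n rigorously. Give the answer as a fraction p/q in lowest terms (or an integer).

Divide numerator and denominator by n^3, the highest power:
numerator / n^3 = 1 + n^(-2)
denominator / n^3 = 4 - 3/n^2 + 5/n^3
As n -> infinity, all terms of the form c/n^k (k >= 1) tend to 0.
So numerator / n^3 -> 1 and denominator / n^3 -> 4.
Therefore lim a_n = 1/4.

1/4


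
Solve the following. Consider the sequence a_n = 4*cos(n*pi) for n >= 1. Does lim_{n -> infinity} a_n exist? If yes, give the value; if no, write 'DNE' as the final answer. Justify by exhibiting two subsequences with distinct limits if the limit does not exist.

Examine the behaviour of a_n along subsequences.
cos(n*pi) = (-1)^n, so a_n = 4*(-1)^n. a_{2k} = 4 -> 4. a_{2k+1} = -4 -> -4.
Since these two subsequential limits are 4 and -4, distinct, the full sequence cannot converge (a convergent sequence has all subsequences tending to the same limit). So lim a_n does not exist.

DNE


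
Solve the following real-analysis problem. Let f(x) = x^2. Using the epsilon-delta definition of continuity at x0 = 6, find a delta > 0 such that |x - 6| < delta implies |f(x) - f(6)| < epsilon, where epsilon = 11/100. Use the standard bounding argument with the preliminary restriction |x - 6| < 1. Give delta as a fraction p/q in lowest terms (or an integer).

Factor: |x^2 - (6)^2| = |x - 6| * |x + 6|.
Impose |x - 6| < 1 first. Then |x + 6| = |(x - 6) + 2*(6)| <= |x - 6| + 2*|6| < 1 + 12 = 13.
So |x^2 - (6)^2| < delta * 13.
We need delta * 13 <= 11/100, i.e. delta <= 11/100/13 = 11/1300.
Since 11/1300 < 1, this is tighter than 1; take delta = 11/1300.
So delta = 11/1300 works.

11/1300


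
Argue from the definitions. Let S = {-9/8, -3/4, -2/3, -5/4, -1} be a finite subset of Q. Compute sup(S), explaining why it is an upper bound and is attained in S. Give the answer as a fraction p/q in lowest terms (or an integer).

S is finite, so sup(S) = max(S).
Sorted decreasing:
-2/3, -3/4, -1, -9/8, -5/4
The extremum is -2/3.
For every x in S, x <= -2/3. And -2/3 is in S, so it is attained.
Therefore sup(S) = -2/3.

-2/3


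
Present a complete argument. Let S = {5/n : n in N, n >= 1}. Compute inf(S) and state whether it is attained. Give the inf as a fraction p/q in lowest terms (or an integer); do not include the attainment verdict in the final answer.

Analysis:
- Values: 5, 5/2, 5/3, 5/4, ... strictly decreasing.
- The maximum is 5 (n=1); sup = 5 (attained).
- The set is bounded below by 0; 5/n -> 0 so 0 is the greatest lower bound.
- 0 is not in the set, so inf = 0 is not attained.
Conclusion: inf(S) = 0, not attained in S.

0


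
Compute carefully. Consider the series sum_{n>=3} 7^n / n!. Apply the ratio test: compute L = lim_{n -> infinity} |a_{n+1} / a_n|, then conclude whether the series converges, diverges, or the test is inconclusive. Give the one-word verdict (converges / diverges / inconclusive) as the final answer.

Let a_n denote the general term. Form the ratio a_{n+1}/a_n and simplify:
a_{n+1}/a_n = 7/(n + 1)
Take the limit as n -> infinity: L = 0.
Since L = 0 < 1, the ratio test implies the series converges.

converges


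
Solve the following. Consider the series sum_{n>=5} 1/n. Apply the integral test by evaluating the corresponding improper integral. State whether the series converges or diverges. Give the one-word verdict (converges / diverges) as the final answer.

Let f(x) = 1/x. Then f is positive, continuous, and decreasing on [5, infinity), so the integral test applies.
Compute the improper integral int_{5}^infinity f(x) dx:
  antiderivative F(x) = log(x).
  As x -> infinity, log(x) -> infinity.
  So int = infinity - log(5) = infinity. By the integral test, the series diverges.

diverges


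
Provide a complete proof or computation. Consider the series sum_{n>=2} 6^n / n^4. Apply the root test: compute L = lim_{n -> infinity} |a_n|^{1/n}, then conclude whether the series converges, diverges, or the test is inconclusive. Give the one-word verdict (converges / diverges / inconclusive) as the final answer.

Let a_n denote the general term. Form |a_n|^(1/n) and simplify:
|a_n|^(1/n) = 6/n^(4/n)
Take the limit as n -> infinity: L = 6.
Since L = 6 > 1, the root test implies divergence.

diverges


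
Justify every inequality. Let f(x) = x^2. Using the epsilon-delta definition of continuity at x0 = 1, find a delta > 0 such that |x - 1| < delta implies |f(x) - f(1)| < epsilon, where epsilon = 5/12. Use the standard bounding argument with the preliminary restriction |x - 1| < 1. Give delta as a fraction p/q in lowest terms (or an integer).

Factor: |x^2 - (1)^2| = |x - 1| * |x + 1|.
Impose |x - 1| < 1 first. Then |x + 1| = |(x - 1) + 2*(1)| <= |x - 1| + 2*|1| < 1 + 2 = 3.
So |x^2 - (1)^2| < delta * 3.
We need delta * 3 <= 5/12, i.e. delta <= 5/12/3 = 5/36.
Since 5/36 < 1, this is tighter than 1; take delta = 5/36.
So delta = 5/36 works.

5/36


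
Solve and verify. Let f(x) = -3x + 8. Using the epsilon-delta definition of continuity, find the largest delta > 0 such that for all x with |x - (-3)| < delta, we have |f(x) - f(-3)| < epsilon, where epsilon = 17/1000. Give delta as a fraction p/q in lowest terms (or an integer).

We compute f(-3) = -3*(-3) + 8 = 17.
|f(x) - f(-3)| = |-3x + 8 - (17)| = |-3(x - (-3))| = 3|x - (-3)|.
We need 3|x - (-3)| < 17/1000, i.e. |x - (-3)| < 17/1000 / 3 = 17/3000.
So any delta <= 17/3000 works. Conversely, if delta > 17/3000, then x = -3 + 17/3000 satisfies |x - (-3)| = 17/3000 < delta but |f(x) - f(-3)| = 3 * 17/3000 = 17/1000, which is not < 17/1000; so no larger delta works.
Hence the largest such delta is 17/3000.

17/3000


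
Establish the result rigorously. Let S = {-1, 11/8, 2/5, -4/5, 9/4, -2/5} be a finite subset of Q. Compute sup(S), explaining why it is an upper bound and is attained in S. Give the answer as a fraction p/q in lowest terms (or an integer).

S is finite, so sup(S) = max(S).
Sorted decreasing:
9/4, 11/8, 2/5, -2/5, -4/5, -1
The extremum is 9/4.
For every x in S, x <= 9/4. And 9/4 is in S, so it is attained.
Therefore sup(S) = 9/4.

9/4


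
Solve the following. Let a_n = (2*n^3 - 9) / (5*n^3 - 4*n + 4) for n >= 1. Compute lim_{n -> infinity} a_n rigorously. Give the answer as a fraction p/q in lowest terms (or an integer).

Divide numerator and denominator by n^3, the highest power:
numerator / n^3 = 2 - 9/n^3
denominator / n^3 = 5 - 4/n^2 + 4/n^3
As n -> infinity, all terms of the form c/n^k (k >= 1) tend to 0.
So numerator / n^3 -> 2 and denominator / n^3 -> 5.
Therefore lim a_n = 2/5.

2/5


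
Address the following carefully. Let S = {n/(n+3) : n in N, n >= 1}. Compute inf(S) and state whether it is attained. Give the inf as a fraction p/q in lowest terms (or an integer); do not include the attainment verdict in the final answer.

Analysis:
- Values: 1/4, 2/5, 1/2, 4/7, ... strictly increasing.
- Minimum is 1/4 (n=1); inf = 1/4 (attained).
- n/(n+3) = 1 - 3/(n+3) -> 1 from below as n -> infinity, and never equals 1.
- So sup = 1 (not attained).
Conclusion: inf(S) = 1/4, attained in S.

1/4


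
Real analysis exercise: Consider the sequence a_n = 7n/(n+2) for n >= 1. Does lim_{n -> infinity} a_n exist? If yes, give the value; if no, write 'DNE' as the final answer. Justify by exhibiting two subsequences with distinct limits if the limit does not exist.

Examine the behaviour of a_n along subsequences.
Even-n subsequence a_{2k} = 7(2k)/(2k+2) -> 7. Odd-n subsequence a_{2k+1} = 7(2k+1)/(2k+3) -> 7. Both tend to 7, which suggests the limit is 7; verify directly.
|a_n - 7| = |7n - 7(n+2)| / (n+2) = 14/(n+2) < 14/n for every n >= 1.
Given epsilon > 0, choose a positive integer N > 14/epsilon. Then for all n >= N, |a_n - 7| < 14/n <= 14/N < epsilon.
So by the definition of the limit, lim a_n exists and equals 7.

7


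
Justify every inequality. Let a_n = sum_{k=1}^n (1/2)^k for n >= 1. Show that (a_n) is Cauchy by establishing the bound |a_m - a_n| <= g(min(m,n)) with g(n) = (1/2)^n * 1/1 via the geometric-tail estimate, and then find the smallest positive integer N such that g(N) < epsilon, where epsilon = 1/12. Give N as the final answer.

For m > n >= 1: |a_m - a_n| = sum_{k=n+1}^m (1/2)^k < sum_{k=n+1}^infinity (1/2)^k = (1/2)^(n+1) / (1 - 1/2) = (1/2)^n * (1/2) * (2/1) = (1/2)^n * 1/1.
So g(n) = (1/2)^n / 1. Since g(n) -> 0, (a_n) is Cauchy.
Now solve g(N) < 1/12: (1/2)^N / 1 < 1/12 <=> 2^N > 1 / (1 * 1/12) = 12.
Check powers of 2: 2^3 = 8 <= 12, 2^4 = 16 > 12.
So the smallest such N is 4. Check: g(4) = 1/(1 * 16) = 1/16 < 1/12.

4


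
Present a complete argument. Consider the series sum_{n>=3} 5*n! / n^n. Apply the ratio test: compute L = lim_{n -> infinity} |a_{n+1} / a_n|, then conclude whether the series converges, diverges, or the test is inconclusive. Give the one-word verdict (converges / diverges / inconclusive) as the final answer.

Let a_n denote the general term. Form the ratio a_{n+1}/a_n and simplify:
a_{n+1}/a_n = (n/(n + 1))^n
Take the limit as n -> infinity: L = exp(-1).
Since L = exp(-1) < 1, the ratio test implies the series converges.

converges


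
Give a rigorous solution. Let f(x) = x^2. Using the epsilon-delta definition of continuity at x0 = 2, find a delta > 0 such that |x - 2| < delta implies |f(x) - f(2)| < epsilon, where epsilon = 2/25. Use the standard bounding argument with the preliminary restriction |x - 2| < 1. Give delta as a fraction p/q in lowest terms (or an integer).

Factor: |x^2 - (2)^2| = |x - 2| * |x + 2|.
Impose |x - 2| < 1 first. Then |x + 2| = |(x - 2) + 2*(2)| <= |x - 2| + 2*|2| < 1 + 4 = 5.
So |x^2 - (2)^2| < delta * 5.
We need delta * 5 <= 2/25, i.e. delta <= 2/25/5 = 2/125.
Since 2/125 < 1, this is tighter than 1; take delta = 2/125.
So delta = 2/125 works.

2/125


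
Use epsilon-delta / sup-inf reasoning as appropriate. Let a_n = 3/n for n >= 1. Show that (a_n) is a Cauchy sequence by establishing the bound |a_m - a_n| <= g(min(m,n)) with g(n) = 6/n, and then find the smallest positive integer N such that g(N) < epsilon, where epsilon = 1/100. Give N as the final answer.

For any m, n >= 1, by the triangle inequality:
|a_m - a_n| = |3/m - 3/n| <= 3*1/m + 3*1/n <= 6/min(m,n).
So g(n) = 6/n bounds the Cauchy difference. Since g(n) -> 0, (a_n) is Cauchy.
Now solve g(N) < 1/100: 6/N < 1/100 <=> N > 6 / (1/100) = 600.
The smallest integer strictly greater than 600 is N = 601.
Check: g(601) = 6/601 = 6/601 < 1/100; g(600) = 1/100 >= 1/100. So N = 601.

601


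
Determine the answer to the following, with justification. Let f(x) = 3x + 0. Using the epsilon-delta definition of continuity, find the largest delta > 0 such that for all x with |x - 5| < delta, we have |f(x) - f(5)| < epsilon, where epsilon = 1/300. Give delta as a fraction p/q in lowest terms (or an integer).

We compute f(5) = 3*(5) + 0 = 15.
|f(x) - f(5)| = |3x + 0 - (15)| = |3(x - 5)| = 3|x - 5|.
We need 3|x - 5| < 1/300, i.e. |x - 5| < 1/300 / 3 = 1/900.
So any delta <= 1/900 works. Conversely, if delta > 1/900, then x = 5 + 1/900 satisfies |x - 5| = 1/900 < delta but |f(x) - f(5)| = 3 * 1/900 = 1/300, which is not < 1/300; so no larger delta works.
Hence the largest such delta is 1/900.

1/900


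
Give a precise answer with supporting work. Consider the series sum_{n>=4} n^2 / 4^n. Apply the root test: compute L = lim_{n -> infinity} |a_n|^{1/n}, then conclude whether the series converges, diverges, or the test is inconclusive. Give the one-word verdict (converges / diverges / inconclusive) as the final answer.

Let a_n denote the general term. Form |a_n|^(1/n) and simplify:
|a_n|^(1/n) = n^(2/n)/4
Take the limit as n -> infinity: L = 1/4.
Since L = 1/4 < 1, the root test implies convergence.

converges


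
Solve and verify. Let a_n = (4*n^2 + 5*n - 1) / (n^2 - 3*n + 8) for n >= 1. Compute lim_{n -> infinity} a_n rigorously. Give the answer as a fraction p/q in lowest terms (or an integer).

Divide numerator and denominator by n^2, the highest power:
numerator / n^2 = 4 + 5/n - 1/n^2
denominator / n^2 = 1 - 3/n + 8/n^2
As n -> infinity, all terms of the form c/n^k (k >= 1) tend to 0.
So numerator / n^2 -> 4 and denominator / n^2 -> 1.
Therefore lim a_n = 4.

4


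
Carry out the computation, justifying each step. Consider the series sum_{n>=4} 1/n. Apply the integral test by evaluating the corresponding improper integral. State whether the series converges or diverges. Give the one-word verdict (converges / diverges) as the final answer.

Let f(x) = 1/x. Then f is positive, continuous, and decreasing on [4, infinity), so the integral test applies.
Compute the improper integral int_{4}^infinity f(x) dx:
  antiderivative F(x) = log(x).
  As x -> infinity, log(x) -> infinity.
  So int = infinity - log(4) = infinity. By the integral test, the series diverges.

diverges


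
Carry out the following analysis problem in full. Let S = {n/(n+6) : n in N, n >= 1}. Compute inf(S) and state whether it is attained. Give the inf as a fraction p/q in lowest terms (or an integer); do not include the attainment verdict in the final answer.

Analysis:
- Values: 1/7, 1/4, 1/3, 2/5, ... strictly increasing.
- Minimum is 1/7 (n=1); inf = 1/7 (attained).
- n/(n+6) = 1 - 6/(n+6) -> 1 from below as n -> infinity, and never equals 1.
- So sup = 1 (not attained).
Conclusion: inf(S) = 1/7, attained in S.

1/7


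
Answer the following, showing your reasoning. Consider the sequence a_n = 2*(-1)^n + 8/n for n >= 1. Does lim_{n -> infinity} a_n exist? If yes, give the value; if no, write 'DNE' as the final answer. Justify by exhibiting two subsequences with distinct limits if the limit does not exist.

Examine the behaviour of a_n along subsequences.
a_{2k} = 2 + 8/(2k) -> 2. a_{2k+1} = -2 + 8/(2k+1) -> -2.
Since these two subsequential limits are 2 and -2, distinct, the full sequence cannot converge (a convergent sequence has all subsequences tending to the same limit). So lim a_n does not exist.

DNE


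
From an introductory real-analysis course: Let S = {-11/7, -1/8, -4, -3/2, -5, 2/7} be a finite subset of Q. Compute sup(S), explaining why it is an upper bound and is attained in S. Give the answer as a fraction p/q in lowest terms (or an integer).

S is finite, so sup(S) = max(S).
Sorted decreasing:
2/7, -1/8, -3/2, -11/7, -4, -5
The extremum is 2/7.
For every x in S, x <= 2/7. And 2/7 is in S, so it is attained.
Therefore sup(S) = 2/7.

2/7


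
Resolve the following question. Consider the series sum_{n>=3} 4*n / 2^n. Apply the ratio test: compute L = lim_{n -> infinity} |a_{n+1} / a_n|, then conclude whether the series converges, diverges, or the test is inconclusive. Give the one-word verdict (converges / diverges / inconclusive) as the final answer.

Let a_n denote the general term. Form the ratio a_{n+1}/a_n and simplify:
a_{n+1}/a_n = (n + 1)/(2*n)
Take the limit as n -> infinity: L = 1/2.
Since L = 1/2 < 1, the ratio test implies the series converges.

converges


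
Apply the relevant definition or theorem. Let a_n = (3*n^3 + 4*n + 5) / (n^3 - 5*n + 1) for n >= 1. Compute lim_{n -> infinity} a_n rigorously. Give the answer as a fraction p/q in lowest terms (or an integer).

Divide numerator and denominator by n^3, the highest power:
numerator / n^3 = 3 + 4/n^2 + 5/n^3
denominator / n^3 = 1 - 5/n^2 + n^(-3)
As n -> infinity, all terms of the form c/n^k (k >= 1) tend to 0.
So numerator / n^3 -> 3 and denominator / n^3 -> 1.
Therefore lim a_n = 3.

3


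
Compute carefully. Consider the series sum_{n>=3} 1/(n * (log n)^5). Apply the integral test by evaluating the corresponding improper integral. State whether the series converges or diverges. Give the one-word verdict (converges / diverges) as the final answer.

Let f(x) = 1/(x*log(x)^5). Then f is positive, continuous, and decreasing on [3, infinity), so the integral test applies.
Compute the improper integral int_{3}^infinity f(x) dx:
  antiderivative F(x) = -1/(4*log(x)^4).
  F(x) -> 0 as x -> infinity.  int = 0 - F(3) = 1/(4*log(3)^4) < infinity. By the integral test, the series converges.

converges


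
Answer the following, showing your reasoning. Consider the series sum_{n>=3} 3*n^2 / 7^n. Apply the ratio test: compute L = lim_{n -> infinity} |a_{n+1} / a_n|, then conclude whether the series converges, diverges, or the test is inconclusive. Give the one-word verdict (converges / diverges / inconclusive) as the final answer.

Let a_n denote the general term. Form the ratio a_{n+1}/a_n and simplify:
a_{n+1}/a_n = (n + 1)^2/(7*n^2)
Take the limit as n -> infinity: L = 1/7.
Since L = 1/7 < 1, the ratio test implies the series converges.

converges


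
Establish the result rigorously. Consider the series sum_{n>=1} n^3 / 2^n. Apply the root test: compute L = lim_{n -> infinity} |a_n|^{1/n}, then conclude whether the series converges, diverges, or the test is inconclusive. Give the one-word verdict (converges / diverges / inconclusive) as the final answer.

Let a_n denote the general term. Form |a_n|^(1/n) and simplify:
|a_n|^(1/n) = n^(3/n)/2
Take the limit as n -> infinity: L = 1/2.
Since L = 1/2 < 1, the root test implies convergence.

converges


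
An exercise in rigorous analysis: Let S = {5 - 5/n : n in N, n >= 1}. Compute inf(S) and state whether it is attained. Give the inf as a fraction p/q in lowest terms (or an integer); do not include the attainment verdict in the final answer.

Analysis:
- Values: 0, 5/2, 10/3, 15/4, ... strictly increasing.
- Minimum is 0 (n=1); inf = 0 (attained).
- 5 - 5/n -> 5 from below; sup = 5, not attained.
Conclusion: inf(S) = 0, attained in S.

0


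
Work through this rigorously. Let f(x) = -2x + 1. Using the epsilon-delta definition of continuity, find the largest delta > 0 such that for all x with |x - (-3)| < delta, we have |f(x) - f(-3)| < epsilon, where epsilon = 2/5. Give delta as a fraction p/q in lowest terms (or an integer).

We compute f(-3) = -2*(-3) + 1 = 7.
|f(x) - f(-3)| = |-2x + 1 - (7)| = |-2(x - (-3))| = 2|x - (-3)|.
We need 2|x - (-3)| < 2/5, i.e. |x - (-3)| < 2/5 / 2 = 1/5.
So any delta <= 1/5 works. Conversely, if delta > 1/5, then x = -3 + 1/5 satisfies |x - (-3)| = 1/5 < delta but |f(x) - f(-3)| = 2 * 1/5 = 2/5, which is not < 2/5; so no larger delta works.
Hence the largest such delta is 1/5.

1/5
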